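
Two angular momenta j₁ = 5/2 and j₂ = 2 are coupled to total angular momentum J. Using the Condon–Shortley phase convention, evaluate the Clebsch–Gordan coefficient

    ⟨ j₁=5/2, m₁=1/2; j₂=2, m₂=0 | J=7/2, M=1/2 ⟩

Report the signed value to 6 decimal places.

+0.195180  (= +√(4/105))

triangle: 1!×4!×3!/9! = 144/362880
(j±m)!: 3!×2!×2!×2!×4!×3! = 6912
prefactor² = (2J+1)×Δ×N² = 768/35
  k=0: +1/(0!×1!×2!×2!×2!×1!) = 1/8
  k=1: −1/(1!×0!×1!×1!×3!×2!) = -1/12
Σ = 1/24  ⇒  CG² = 768/35×1/24² = 4/105
CG = +√(4/105) = +0.195180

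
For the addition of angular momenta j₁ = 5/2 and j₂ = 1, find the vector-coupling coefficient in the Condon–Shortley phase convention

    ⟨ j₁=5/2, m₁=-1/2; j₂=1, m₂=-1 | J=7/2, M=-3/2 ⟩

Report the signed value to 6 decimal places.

j₁+j₂−J=0  J+j₁−j₂=5  J−j₁+j₂=2  j₁+j₂+J+1=8
(j₁±m₁, j₂±m₂, J±M) = (2,3,0,2,2,5)
P² = 1920/7
sum k=0..0:
  [0] +1/24 = 1/24
S = 1/24
C² = P²·S² = 10/21 ; C = +0.690066

+0.690066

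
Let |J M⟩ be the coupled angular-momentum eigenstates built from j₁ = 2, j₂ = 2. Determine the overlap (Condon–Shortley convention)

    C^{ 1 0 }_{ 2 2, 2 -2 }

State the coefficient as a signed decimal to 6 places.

+√(2/5) ≈ +0.632456

√[3·3!1!1!/6! · 4!0!0!4!1!1!] = √(72/5)
  +(−1)^0/∏(0,3,0,0,1,1)! = 1/6  (running 1/6)
⟨..|..⟩ = √(72/5)·(1/6) = +0.632456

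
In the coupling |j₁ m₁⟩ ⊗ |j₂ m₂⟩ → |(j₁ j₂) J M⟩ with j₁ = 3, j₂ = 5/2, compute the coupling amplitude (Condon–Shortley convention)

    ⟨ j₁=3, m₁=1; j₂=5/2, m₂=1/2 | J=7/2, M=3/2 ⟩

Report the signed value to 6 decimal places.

triangle: 2!*4!*3!/10! = 288/3628800
(j±m)!: 4!*2!*3!*2!*5!*2! = 138240
prefactor² = (2J+1)*Δ*N² = 3072/35
  k=0: +1/(0!*2!*2!*3!*2!*0!) = 1/48
  k=1: −1/(1!*1!*1!*2!*3!*1!) = -1/12
  k=2: +1/(2!*0!*0!*1!*4!*2!) = 1/96
Σ = -5/96  ⇒  CG² = 3072/35*(-5/96)² = 5/21
CG = −√(5/21) = -0.487950

−√(5/21) = -0.487950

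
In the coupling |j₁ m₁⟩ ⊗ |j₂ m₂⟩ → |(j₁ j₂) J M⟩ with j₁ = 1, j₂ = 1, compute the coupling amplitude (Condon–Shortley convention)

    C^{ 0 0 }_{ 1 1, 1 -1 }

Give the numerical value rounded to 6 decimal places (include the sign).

triangle: 2!·0!·0!/3! = 2/6
(j±m)!: 2!·0!·0!·2!·0!·0! = 4
prefactor² = (2J+1)·Δ·N² = 4/3
  k=0: +1/(0!·2!·0!·0!·0!·0!) = 1/2
Σ = 1/2  ⇒  CG² = 4/3·1/2² = 1/3
CG = +√(1/3) = +0.577350

+√(1/3) = +0.577350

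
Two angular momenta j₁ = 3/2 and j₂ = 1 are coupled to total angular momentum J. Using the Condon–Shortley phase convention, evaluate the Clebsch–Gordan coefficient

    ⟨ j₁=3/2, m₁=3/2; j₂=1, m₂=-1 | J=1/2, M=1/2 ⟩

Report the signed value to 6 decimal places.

+0.707107

√[2·2!1!0!/4! · 3!0!0!2!1!0!] = √(2)
  +(−1)^0/∏(0,2,0,0,1,0)! = 1/2  (running 1/2)
⟨..|..⟩ = √(2)·(1/2) = +0.707107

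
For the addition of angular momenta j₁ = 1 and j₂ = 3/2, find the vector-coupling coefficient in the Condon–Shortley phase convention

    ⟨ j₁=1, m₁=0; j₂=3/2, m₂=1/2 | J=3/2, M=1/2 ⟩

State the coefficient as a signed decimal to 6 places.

√[4·1!1!2!/5! · 1!1!2!1!2!1!] = √(4/15)
  +(−1)^0/∏(0,1,1,2,0,0)! = 1/2  (running 1/2)
  +(−1)^1/∏(1,0,0,1,1,1)! = -1  (running -1/2)
⟨..|..⟩ = √(4/15)·(-1/2) = -0.258199

-0.258199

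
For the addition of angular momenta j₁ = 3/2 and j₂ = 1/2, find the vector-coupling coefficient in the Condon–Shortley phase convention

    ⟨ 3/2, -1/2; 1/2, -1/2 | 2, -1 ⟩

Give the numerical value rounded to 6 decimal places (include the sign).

+0.866025

j₁+j₂−J=0  J+j₁−j₂=3  J−j₁+j₂=1  j₁+j₂+J+1=5
(j₁±m₁, j₂±m₂, J±M) = (1,2,0,1,1,3)
P² = 3
sum k=0..0:
  [0] +1/2 = 1/2
S = 1/2
C² = P²·S² = 3/4 ; C = +0.866025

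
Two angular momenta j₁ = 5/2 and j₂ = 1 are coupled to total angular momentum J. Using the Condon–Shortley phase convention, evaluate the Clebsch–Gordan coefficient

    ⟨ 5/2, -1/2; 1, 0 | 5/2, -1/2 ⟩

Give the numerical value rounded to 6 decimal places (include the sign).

triangle: 1!*4!*1!/7! = 24/5040
(j±m)!: 2!*3!*1!*1!*2!*3! = 144
prefactor² = (2J+1)*Δ*N² = 144/35
  k=0: +1/(0!*1!*3!*1!*1!*0!) = 1/6
  k=1: −1/(1!*0!*2!*0!*2!*1!) = -1/4
Σ = -1/12  ⇒  CG² = 144/35*(-1/12)² = 1/35
CG = −√(1/35) = -0.169031

−√(1/35) ≈ -0.169031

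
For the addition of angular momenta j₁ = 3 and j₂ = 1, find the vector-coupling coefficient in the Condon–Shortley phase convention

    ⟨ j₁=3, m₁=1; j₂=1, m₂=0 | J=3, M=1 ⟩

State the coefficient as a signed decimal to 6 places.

+√(1/12) ≈ +0.288675

triangle: 1!*5!*1!/8! = 120/40320
(j±m)!: 4!*2!*1!*1!*4!*2! = 2304
prefactor² = (2J+1)*Δ*N² = 48
  k=0: +1/(0!*1!*2!*1!*3!*0!) = 1/12
  k=1: −1/(1!*0!*1!*0!*4!*1!) = -1/24
Σ = 1/24  ⇒  CG² = 48*1/24² = 1/12
CG = +√(1/12) = +0.288675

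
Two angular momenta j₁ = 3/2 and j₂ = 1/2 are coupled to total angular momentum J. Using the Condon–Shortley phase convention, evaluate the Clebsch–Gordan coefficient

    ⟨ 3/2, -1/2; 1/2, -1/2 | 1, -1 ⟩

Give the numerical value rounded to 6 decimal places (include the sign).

triangle: 1!·2!·0!/4! = 2/24
(j±m)!: 1!·2!·0!·1!·0!·2! = 4
prefactor² = (2J+1)·Δ·N² = 1
  k=0: +1/(0!·1!·2!·0!·0!·0!) = 1/2
Σ = 1/2  ⇒  CG² = 1·1/2² = 1/4
CG = +√(1/4) = +0.500000

+0.500000  (= +√(1/4))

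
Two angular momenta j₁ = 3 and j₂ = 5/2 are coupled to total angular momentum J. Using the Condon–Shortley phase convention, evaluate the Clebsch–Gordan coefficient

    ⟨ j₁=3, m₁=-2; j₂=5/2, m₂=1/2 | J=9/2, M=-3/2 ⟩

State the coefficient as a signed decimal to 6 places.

triangle: 1!*5!*4!/11! = 2880/39916800
(j±m)!: 1!*5!*3!*2!*3!*6! = 6220800
prefactor² = (2J+1)*Δ*N² = 345600/77
  k=0: +1/(0!*1!*5!*3!*0!*1!) = 1/720
  k=1: −1/(1!*0!*4!*2!*1!*2!) = -1/96
Σ = -13/1440  ⇒  CG² = 345600/77*(-13/1440)² = 169/462
CG = −√(169/462) = -0.604815

-0.604815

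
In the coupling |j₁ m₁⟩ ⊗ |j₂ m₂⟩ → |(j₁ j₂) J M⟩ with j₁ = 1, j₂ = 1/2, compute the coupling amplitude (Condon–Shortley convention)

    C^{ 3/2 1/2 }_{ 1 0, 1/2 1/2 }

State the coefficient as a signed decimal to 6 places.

triangle: 0!*2!*1!/4! = 2/24
(j±m)!: 1!*1!*1!*0!*2!*1! = 2
prefactor² = (2J+1)*Δ*N² = 2/3
  k=0: +1/(0!*0!*1!*1!*1!*0!) = 1
Σ = 1  ⇒  CG² = 2/3*1² = 2/3
CG = +√(2/3) = +0.816497

+0.816497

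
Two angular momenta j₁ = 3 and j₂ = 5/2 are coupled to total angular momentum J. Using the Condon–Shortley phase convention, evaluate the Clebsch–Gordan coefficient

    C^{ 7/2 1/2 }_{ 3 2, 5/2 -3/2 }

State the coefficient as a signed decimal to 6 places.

j₁+j₂−J=2  J+j₁−j₂=4  J−j₁+j₂=3  j₁+j₂+J+1=10
(j₁±m₁, j₂±m₂, J±M) = (5,1,1,4,4,3)
P² = 9216/35
sum k=0..1:
  [0] +1/24 = 1/24
  [1] −1/144 = -1/144
S = 5/144
C² = P²·S² = 20/63 ; C = +0.563436

+0.563436  (= +√(20/63))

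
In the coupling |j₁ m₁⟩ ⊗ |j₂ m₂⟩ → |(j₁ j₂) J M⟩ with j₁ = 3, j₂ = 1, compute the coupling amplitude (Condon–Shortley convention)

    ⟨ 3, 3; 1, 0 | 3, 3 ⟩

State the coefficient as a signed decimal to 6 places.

+√(3/4) ≈ +0.866025

triangle: 1!*5!*1!/8! = 120/40320
(j±m)!: 6!*0!*1!*1!*6!*0! = 518400
prefactor² = (2J+1)*Δ*N² = 10800
  k=0: +1/(0!*1!*0!*1!*5!*0!) = 1/120
Σ = 1/120  ⇒  CG² = 10800*1/120² = 3/4
CG = +√(3/4) = +0.866025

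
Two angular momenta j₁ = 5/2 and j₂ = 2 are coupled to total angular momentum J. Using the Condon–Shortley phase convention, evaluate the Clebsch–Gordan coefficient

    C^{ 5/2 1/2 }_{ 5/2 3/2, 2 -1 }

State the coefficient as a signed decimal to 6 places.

triangle: 2!·3!·2!/8! = 24/40320
(j±m)!: 4!·1!·1!·3!·3!·2! = 1728
prefactor² = (2J+1)·Δ·N² = 216/35
  k=0: +1/(0!·2!·1!·1!·2!·1!) = 1/4
  k=1: −1/(1!·1!·0!·0!·3!·2!) = -1/12
Σ = 1/6  ⇒  CG² = 216/35·1/6² = 6/35
CG = +√(6/35) = +0.414039

+√(6/35) ≈ +0.414039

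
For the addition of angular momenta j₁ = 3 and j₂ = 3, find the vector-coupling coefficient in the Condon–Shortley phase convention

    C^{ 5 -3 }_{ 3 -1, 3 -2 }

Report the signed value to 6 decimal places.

triangle: 1!·5!·5!/12! = 14400/479001600
(j±m)!: 2!·4!·1!·5!·2!·8! = 464486400
prefactor² = (2J+1)·Δ·N² = 153600
  k=0: +1/(0!·1!·4!·1!·1!·4!) = 1/576
  k=1: −1/(1!·0!·3!·0!·2!·5!) = -1/1440
Σ = 1/960  ⇒  CG² = 153600·1/960² = 1/6
CG = +√(1/6) = +0.408248

+√(1/6) ≈ +0.408248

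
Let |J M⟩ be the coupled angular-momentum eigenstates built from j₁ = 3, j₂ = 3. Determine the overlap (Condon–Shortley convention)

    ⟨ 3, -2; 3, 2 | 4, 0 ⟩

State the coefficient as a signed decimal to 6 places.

triangle: 2!*4!*4!/11! = 1152/39916800
(j±m)!: 1!*5!*5!*1!*4!*4! = 8294400
prefactor² = (2J+1)*Δ*N² = 165888/77
  k=1: −1/(1!*1!*4!*4!*0!*0!) = -1/576
  k=2: +1/(2!*0!*3!*3!*1!*1!) = 1/72
Σ = 7/576  ⇒  CG² = 165888/77*7/576² = 7/22
CG = +√(7/22) = +0.564076

+√(7/22) ≈ +0.564076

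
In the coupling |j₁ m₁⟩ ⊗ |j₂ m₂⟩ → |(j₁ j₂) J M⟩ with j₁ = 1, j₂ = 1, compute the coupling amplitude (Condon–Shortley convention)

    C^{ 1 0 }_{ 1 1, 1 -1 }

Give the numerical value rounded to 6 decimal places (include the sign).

triangle: 1!·1!·1!/4! = 1/24
(j±m)!: 2!·0!·0!·2!·1!·1! = 4
prefactor² = (2J+1)·Δ·N² = 1/2
  k=0: +1/(0!·1!·0!·0!·1!·1!) = 1
Σ = 1  ⇒  CG² = 1/2·1² = 1/2
CG = +√(1/2) = +0.707107

+√(1/2) ≈ +0.707107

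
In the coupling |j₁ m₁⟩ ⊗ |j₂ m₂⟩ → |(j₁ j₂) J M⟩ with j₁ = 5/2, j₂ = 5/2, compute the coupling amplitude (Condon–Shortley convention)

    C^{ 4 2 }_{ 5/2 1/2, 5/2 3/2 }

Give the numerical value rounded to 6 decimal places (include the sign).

√[9·1!4!4!/10! · 3!2!4!1!6!2!] = √(20736/35)
  +(−1)^0/∏(0,1,2,4,2,0)! = 1/96  (running 1/96)
  +(−1)^1/∏(1,0,1,3,3,1)! = -1/36  (running -5/288)
⟨..|..⟩ = √(20736/35)·(-5/288) = -0.422577

−√(5/28) ≈ -0.422577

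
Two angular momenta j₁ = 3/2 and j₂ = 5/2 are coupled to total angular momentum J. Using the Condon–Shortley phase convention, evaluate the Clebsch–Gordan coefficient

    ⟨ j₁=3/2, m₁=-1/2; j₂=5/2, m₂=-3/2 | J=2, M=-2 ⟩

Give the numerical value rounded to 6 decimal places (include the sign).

j₁+j₂−J=2  J+j₁−j₂=1  J−j₁+j₂=3  j₁+j₂+J+1=7
(j₁±m₁, j₂±m₂, J±M) = (1,2,1,4,0,4)
P² = 96/7
sum k=1..1:
  [1] −1/6 = -1/6
S = -1/6
C² = P²·S² = 8/21 ; C = -0.617213

-0.617213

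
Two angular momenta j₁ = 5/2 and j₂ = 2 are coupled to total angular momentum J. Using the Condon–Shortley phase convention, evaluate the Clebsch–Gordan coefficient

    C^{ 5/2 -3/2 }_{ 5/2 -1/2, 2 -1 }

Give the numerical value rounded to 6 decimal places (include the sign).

-0.414039

triangle: 2!·3!·2!/8! = 24/40320
(j±m)!: 2!·3!·1!·3!·1!·4! = 1728
prefactor² = (2J+1)·Δ·N² = 216/35
  k=0: +1/(0!·2!·3!·1!·0!·1!) = 1/12
  k=1: −1/(1!·1!·2!·0!·1!·2!) = -1/4
Σ = -1/6  ⇒  CG² = 216/35·(-1/6)² = 6/35
CG = −√(6/35) = -0.414039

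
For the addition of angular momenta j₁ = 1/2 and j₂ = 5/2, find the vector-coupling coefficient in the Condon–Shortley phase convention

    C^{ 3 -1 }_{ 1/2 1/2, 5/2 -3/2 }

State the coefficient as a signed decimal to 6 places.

j₁+j₂−J=0  J+j₁−j₂=1  J−j₁+j₂=5  j₁+j₂+J+1=7
(j₁±m₁, j₂±m₂, J±M) = (1,0,1,4,2,4)
P² = 192
sum k=0..0:
  [0] +1/24 = 1/24
S = 1/24
C² = P²·S² = 1/3 ; C = +0.577350

+√(1/3) ≈ +0.577350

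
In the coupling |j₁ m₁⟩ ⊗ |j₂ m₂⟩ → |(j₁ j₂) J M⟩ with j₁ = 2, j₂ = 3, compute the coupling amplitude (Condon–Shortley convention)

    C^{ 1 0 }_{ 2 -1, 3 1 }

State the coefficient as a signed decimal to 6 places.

√[3·4!0!2!/7! · 1!3!4!2!1!1!] = √(288/35)
  +(−1)^3/∏(3,1,0,1,0,1)! = -1/6  (running -1/6)
⟨..|..⟩ = √(288/35)·(-1/6) = -0.478091

-0.478091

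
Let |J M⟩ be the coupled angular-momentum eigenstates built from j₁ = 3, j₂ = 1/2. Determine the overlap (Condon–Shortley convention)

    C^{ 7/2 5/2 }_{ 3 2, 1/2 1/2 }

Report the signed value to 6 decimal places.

+√(6/7) = +0.925820

triangle: 0!×6!×1!/8! = 720/40320
(j±m)!: 5!×1!×1!×0!×6!×1! = 86400
prefactor² = (2J+1)×Δ×N² = 86400/7
  k=0: +1/(0!×0!×1!×1!×5!×0!) = 1/120
Σ = 1/120  ⇒  CG² = 86400/7×1/120² = 6/7
CG = +√(6/7) = +0.925820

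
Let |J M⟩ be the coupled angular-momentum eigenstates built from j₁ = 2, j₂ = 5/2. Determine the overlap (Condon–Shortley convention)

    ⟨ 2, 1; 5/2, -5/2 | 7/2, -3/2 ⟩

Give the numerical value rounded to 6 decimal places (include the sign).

j₁+j₂−J=1  J+j₁−j₂=3  J−j₁+j₂=4  j₁+j₂+J+1=9
(j₁±m₁, j₂±m₂, J±M) = (3,1,0,5,2,5)
P² = 3840/7
sum k=0..0:
  [0] +1/48 = 1/48
S = 1/48
C² = P²·S² = 5/21 ; C = +0.487950

+0.487950  (= +√(5/21))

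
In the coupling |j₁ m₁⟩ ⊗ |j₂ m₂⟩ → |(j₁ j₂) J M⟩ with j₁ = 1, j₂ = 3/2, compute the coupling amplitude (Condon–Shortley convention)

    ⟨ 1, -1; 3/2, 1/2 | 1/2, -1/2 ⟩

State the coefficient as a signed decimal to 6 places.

√[2·2!0!1!/4! · 0!2!2!1!0!1!] = √(2/3)
  +(−1)^2/∏(2,0,0,0,0,1)! = 1/2  (running 1/2)
⟨..|..⟩ = √(2/3)·(1/2) = +0.408248

+√(1/6) ≈ +0.408248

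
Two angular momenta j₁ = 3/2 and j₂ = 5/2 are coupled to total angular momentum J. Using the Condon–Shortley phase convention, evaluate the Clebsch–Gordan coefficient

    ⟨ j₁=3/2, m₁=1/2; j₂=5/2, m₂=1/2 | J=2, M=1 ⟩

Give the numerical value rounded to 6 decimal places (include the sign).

-0.545545

√[5·2!1!3!/7! · 2!1!3!2!3!1!] = √(12/7)
  +(−1)^0/∏(0,2,1,3,0,0)! = 1/12  (running 1/12)
  +(−1)^1/∏(1,1,0,2,1,1)! = -1/2  (running -5/12)
⟨..|..⟩ = √(12/7)·(-5/12) = -0.545545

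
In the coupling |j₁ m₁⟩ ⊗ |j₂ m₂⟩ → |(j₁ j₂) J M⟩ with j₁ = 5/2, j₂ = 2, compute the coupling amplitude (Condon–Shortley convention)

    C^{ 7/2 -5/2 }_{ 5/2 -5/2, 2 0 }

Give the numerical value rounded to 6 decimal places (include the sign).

triangle: 1!*4!*3!/9! = 144/362880
(j±m)!: 0!*5!*2!*2!*1!*6! = 345600
prefactor² = (2J+1)*Δ*N² = 7680/7
  k=1: −1/(1!*0!*4!*1!*0!*2!) = -1/48
Σ = -1/48  ⇒  CG² = 7680/7*(-1/48)² = 10/21
CG = −√(10/21) = -0.690066

−√(10/21) = -0.690066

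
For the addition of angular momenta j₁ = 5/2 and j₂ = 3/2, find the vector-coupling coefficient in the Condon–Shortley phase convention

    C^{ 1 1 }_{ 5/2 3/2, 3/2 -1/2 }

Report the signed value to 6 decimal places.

-0.547723  (= −√(3/10))

j₁+j₂−J=3  J+j₁−j₂=2  J−j₁+j₂=0  j₁+j₂+J+1=6
(j₁±m₁, j₂±m₂, J±M) = (4,1,1,2,2,0)
P² = 24/5
sum k=1..1:
  [1] −1/4 = -1/4
S = -1/4
C² = P²·S² = 3/10 ; C = -0.547723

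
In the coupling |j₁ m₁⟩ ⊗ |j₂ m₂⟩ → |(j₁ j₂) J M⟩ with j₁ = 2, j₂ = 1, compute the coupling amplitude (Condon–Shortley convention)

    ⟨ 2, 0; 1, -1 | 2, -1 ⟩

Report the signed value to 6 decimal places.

+0.707107

√[5·1!3!1!/6! · 2!2!0!2!1!3!] = √(2)
  +(−1)^0/∏(0,1,2,0,1,1)! = 1/2  (running 1/2)
⟨..|..⟩ = √(2)·(1/2) = +0.707107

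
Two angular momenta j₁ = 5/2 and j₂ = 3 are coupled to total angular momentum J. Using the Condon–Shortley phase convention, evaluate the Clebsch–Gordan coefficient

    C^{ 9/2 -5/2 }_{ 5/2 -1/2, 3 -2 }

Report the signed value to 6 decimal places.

j₁+j₂−J=1  J+j₁−j₂=4  J−j₁+j₂=5  j₁+j₂+J+1=11
(j₁±m₁, j₂±m₂, J±M) = (2,3,1,5,2,7)
P² = 115200/11
sum k=0..1:
  [0] +1/144 = 1/144
  [1] −1/480 = -1/480
S = 7/1440
C² = P²·S² = 49/198 ; C = +0.497468

+√(49/198) ≈ +0.497468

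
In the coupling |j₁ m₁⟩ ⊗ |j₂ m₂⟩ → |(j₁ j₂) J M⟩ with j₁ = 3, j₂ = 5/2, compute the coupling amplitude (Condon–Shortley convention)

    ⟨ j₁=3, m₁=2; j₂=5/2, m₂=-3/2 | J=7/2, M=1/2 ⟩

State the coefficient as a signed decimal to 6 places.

+0.563436

√[8·2!4!3!/10! · 5!1!1!4!4!3!] = √(9216/35)
  +(−1)^0/∏(0,2,1,1,3,2)! = 1/24  (running 1/24)
  +(−1)^1/∏(1,1,0,0,4,3)! = -1/144  (running 5/144)
⟨..|..⟩ = √(9216/35)·(5/144) = +0.563436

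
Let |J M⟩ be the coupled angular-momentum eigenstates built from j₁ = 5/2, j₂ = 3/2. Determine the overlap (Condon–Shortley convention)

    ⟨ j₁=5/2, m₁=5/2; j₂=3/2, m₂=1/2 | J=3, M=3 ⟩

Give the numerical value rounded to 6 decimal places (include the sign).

√[7·1!4!2!/8! · 5!0!2!1!6!0!] = √(1440)
  +(−1)^0/∏(0,1,0,2,4,0)! = 1/48  (running 1/48)
⟨..|..⟩ = √(1440)·(1/48) = +0.790569

+√(5/8) = +0.790569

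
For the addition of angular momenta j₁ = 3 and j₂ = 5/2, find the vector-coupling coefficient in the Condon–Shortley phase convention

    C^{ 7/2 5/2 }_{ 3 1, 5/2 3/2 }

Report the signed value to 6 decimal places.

−√(10/63) = -0.398410

triangle: 2!×4!×3!/10! = 288/3628800
(j±m)!: 4!×2!×4!×1!×6!×1! = 829440
prefactor² = (2J+1)×Δ×N² = 18432/35
  k=1: −1/(1!×1!×1!×3!×3!×0!) = -1/36
  k=2: +1/(2!×0!×0!×2!×4!×1!) = 1/96
Σ = -5/288  ⇒  CG² = 18432/35×(-5/288)² = 10/63
CG = −√(10/63) = -0.398410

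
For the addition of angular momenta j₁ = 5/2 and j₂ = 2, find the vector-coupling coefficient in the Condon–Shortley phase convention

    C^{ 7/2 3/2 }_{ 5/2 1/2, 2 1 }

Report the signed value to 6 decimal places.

j₁+j₂−J=1  J+j₁−j₂=4  J−j₁+j₂=3  j₁+j₂+J+1=9
(j₁±m₁, j₂±m₂, J±M) = (3,2,3,1,5,2)
P² = 384/7
sum k=0..1:
  [0] +1/24 = 1/24
  [1] −1/12 = -1/12
S = -1/24
C² = P²·S² = 2/21 ; C = -0.308607

-0.308607  (= −√(2/21))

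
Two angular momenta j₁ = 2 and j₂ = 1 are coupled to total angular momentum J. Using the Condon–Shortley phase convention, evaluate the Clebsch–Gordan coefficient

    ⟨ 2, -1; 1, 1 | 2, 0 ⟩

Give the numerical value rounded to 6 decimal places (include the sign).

−√(1/2) ≈ -0.707107

triangle: 1!·3!·1!/6! = 6/720
(j±m)!: 1!·3!·2!·0!·2!·2! = 48
prefactor² = (2J+1)·Δ·N² = 2
  k=1: −1/(1!·0!·2!·1!·1!·0!) = -1/2
Σ = -1/2  ⇒  CG² = 2·(-1/2)² = 1/2
CG = −√(1/2) = -0.707107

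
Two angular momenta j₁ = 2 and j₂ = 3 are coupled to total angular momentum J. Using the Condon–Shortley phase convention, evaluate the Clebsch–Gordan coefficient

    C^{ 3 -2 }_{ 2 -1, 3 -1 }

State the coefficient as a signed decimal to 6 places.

triangle: 2!×2!×4!/9! = 96/362880
(j±m)!: 1!×3!×2!×4!×1!×5! = 34560
prefactor² = (2J+1)×Δ×N² = 64
  k=1: −1/(1!×1!×2!×1!×0!×3!) = -1/12
  k=2: +1/(2!×0!×1!×0!×1!×4!) = 1/48
Σ = -1/16  ⇒  CG² = 64×(-1/16)² = 1/4
CG = −√(1/4) = -0.500000

-0.500000  (= −√(1/4))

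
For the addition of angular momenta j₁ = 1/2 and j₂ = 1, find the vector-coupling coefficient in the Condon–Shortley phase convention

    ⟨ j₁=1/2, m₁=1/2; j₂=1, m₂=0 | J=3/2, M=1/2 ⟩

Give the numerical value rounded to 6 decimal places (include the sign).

+0.816497  (= +√(2/3))

j₁+j₂−J=0  J+j₁−j₂=1  J−j₁+j₂=2  j₁+j₂+J+1=4
(j₁±m₁, j₂±m₂, J±M) = (1,0,1,1,2,1)
P² = 2/3
sum k=0..0:
  [0] +1/1 = 1
S = 1
C² = P²·S² = 2/3 ; C = +0.816497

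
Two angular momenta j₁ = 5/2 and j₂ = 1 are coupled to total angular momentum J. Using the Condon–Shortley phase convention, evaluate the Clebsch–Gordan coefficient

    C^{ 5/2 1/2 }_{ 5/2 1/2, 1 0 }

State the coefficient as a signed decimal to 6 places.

j₁+j₂−J=1  J+j₁−j₂=4  J−j₁+j₂=1  j₁+j₂+J+1=7
(j₁±m₁, j₂±m₂, J±M) = (3,2,1,1,3,2)
P² = 144/35
sum k=0..1:
  [0] +1/4 = 1/4
  [1] −1/6 = -1/6
S = 1/12
C² = P²·S² = 1/35 ; C = +0.169031

+√(1/35) ≈ +0.169031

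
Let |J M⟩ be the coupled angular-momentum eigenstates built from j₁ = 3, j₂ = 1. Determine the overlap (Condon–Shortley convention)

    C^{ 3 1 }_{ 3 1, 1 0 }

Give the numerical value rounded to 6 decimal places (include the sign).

j₁+j₂−J=1  J+j₁−j₂=5  J−j₁+j₂=1  j₁+j₂+J+1=8
(j₁±m₁, j₂±m₂, J±M) = (4,2,1,1,4,2)
P² = 48
sum k=0..1:
  [0] +1/12 = 1/12
  [1] −1/24 = -1/24
S = 1/24
C² = P²·S² = 1/12 ; C = +0.288675

+√(1/12) = +0.288675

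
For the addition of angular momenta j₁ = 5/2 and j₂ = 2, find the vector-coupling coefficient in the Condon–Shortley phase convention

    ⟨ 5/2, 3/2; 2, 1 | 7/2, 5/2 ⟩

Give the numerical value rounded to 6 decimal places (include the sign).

triangle: 1!·4!·3!/9! = 144/362880
(j±m)!: 4!·1!·3!·1!·6!·1! = 103680
prefactor² = (2J+1)·Δ·N² = 2304/7
  k=0: +1/(0!·1!·1!·3!·3!·0!) = 1/36
  k=1: −1/(1!·0!·0!·2!·4!·1!) = -1/48
Σ = 1/144  ⇒  CG² = 2304/7·1/144² = 1/63
CG = +√(1/63) = +0.125988

+√(1/63) = +0.125988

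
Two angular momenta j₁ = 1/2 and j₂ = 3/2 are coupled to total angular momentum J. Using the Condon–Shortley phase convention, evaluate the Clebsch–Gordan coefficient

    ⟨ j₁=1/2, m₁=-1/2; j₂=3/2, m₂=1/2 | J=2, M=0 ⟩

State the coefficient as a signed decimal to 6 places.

+0.707107

j₁+j₂−J=0  J+j₁−j₂=1  J−j₁+j₂=3  j₁+j₂+J+1=5
(j₁±m₁, j₂±m₂, J±M) = (0,1,2,1,2,2)
P² = 2
sum k=0..0:
  [0] +1/2 = 1/2
S = 1/2
C² = P²·S² = 1/2 ; C = +0.707107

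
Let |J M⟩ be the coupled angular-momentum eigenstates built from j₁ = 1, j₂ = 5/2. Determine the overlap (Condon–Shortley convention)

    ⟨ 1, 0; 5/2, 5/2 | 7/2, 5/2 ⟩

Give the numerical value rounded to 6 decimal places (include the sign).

j₁+j₂−J=0  J+j₁−j₂=2  J−j₁+j₂=5  j₁+j₂+J+1=8
(j₁±m₁, j₂±m₂, J±M) = (1,1,5,0,6,1)
P² = 28800/7
sum k=0..0:
  [0] +1/120 = 1/120
S = 1/120
C² = P²·S² = 2/7 ; C = +0.534522

+0.534522  (= +√(2/7))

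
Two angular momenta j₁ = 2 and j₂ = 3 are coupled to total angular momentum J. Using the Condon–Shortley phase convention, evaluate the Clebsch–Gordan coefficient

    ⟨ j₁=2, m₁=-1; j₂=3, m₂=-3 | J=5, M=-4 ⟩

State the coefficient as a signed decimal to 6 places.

j₁+j₂−J=0  J+j₁−j₂=4  J−j₁+j₂=6  j₁+j₂+J+1=11
(j₁±m₁, j₂±m₂, J±M) = (1,3,0,6,1,9)
P² = 7464960
sum k=0..0:
  [0] +1/4320 = 1/4320
S = 1/4320
C² = P²·S² = 2/5 ; C = +0.632456

+0.632456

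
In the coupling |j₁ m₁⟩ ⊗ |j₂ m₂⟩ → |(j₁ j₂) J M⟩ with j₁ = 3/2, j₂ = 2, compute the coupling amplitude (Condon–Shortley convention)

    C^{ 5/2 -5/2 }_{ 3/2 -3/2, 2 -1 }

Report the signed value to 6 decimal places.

-0.654654  (= −√(3/7))

triangle: 1!*2!*3!/7! = 12/5040
(j±m)!: 0!*3!*1!*3!*0!*5! = 4320
prefactor² = (2J+1)*Δ*N² = 432/7
  k=1: −1/(1!*0!*2!*0!*0!*3!) = -1/12
Σ = -1/12  ⇒  CG² = 432/7*(-1/12)² = 3/7
CG = −√(3/7) = -0.654654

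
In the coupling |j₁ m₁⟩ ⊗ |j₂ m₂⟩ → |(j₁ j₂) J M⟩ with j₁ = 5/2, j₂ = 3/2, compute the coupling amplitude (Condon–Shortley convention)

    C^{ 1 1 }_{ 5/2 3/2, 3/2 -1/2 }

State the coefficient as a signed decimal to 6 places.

-0.547723

j₁+j₂−J=3  J+j₁−j₂=2  J−j₁+j₂=0  j₁+j₂+J+1=6
(j₁±m₁, j₂±m₂, J±M) = (4,1,1,2,2,0)
P² = 24/5
sum k=1..1:
  [1] −1/4 = -1/4
S = -1/4
C² = P²·S² = 3/10 ; C = -0.547723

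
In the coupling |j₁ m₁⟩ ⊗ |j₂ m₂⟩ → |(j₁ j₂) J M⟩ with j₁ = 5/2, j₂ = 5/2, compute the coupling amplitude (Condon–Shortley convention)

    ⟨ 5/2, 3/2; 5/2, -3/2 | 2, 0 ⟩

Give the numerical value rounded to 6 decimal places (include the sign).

+0.109109  (= +√(1/84))

triangle: 3!*2!*2!/8! = 24/40320
(j±m)!: 4!*1!*1!*4!*2!*2! = 2304
prefactor² = (2J+1)*Δ*N² = 48/7
  k=0: +1/(0!*3!*1!*1!*1!*1!) = 1/6
  k=1: −1/(1!*2!*0!*0!*2!*2!) = -1/8
Σ = 1/24  ⇒  CG² = 48/7*1/24² = 1/84
CG = +√(1/84) = +0.109109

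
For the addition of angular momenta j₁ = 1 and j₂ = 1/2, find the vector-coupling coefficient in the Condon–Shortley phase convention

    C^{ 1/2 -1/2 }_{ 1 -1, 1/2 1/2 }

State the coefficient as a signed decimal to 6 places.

√[2·1!1!0!/3! · 0!2!1!0!0!1!] = √(2/3)
  +(−1)^1/∏(1,0,1,0,0,0)! = -1  (running -1)
⟨..|..⟩ = √(2/3)·(-1) = -0.816497

-0.816497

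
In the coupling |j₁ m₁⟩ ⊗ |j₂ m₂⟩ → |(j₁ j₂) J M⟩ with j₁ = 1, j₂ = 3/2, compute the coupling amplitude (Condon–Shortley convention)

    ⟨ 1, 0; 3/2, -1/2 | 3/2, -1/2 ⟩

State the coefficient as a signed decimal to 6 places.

+√(1/15) ≈ +0.258199

triangle: 1!·1!·2!/5! = 2/120
(j±m)!: 1!·1!·1!·2!·1!·2! = 4
prefactor² = (2J+1)·Δ·N² = 4/15
  k=0: +1/(0!·1!·1!·1!·0!·1!) = 1
  k=1: −1/(1!·0!·0!·0!·1!·2!) = -1/2
Σ = 1/2  ⇒  CG² = 4/15·1/2² = 1/15
CG = +√(1/15) = +0.258199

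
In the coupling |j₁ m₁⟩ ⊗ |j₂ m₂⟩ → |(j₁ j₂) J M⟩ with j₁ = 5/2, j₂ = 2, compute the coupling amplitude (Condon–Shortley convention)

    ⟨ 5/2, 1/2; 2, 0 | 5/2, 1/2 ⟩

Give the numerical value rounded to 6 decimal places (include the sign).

-0.478091  (= −√(8/35))

j₁+j₂−J=2  J+j₁−j₂=3  J−j₁+j₂=2  j₁+j₂+J+1=8
(j₁±m₁, j₂±m₂, J±M) = (3,2,2,2,3,2)
P² = 72/35
sum k=0..2:
  [0] +1/8 = 1/8
  [1] −1/2 = -1/2
  [2] +1/24 = 1/24
S = -1/3
C² = P²·S² = 8/35 ; C = -0.478091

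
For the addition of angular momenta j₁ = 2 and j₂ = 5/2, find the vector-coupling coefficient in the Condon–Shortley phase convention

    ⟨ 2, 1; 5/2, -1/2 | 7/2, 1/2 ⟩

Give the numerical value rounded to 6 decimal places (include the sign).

triangle: 1!*3!*4!/9! = 144/362880
(j±m)!: 3!*1!*2!*3!*4!*3! = 10368
prefactor² = (2J+1)*Δ*N² = 1152/35
  k=0: +1/(0!*1!*1!*2!*2!*2!) = 1/8
  k=1: −1/(1!*0!*0!*1!*3!*3!) = -1/36
Σ = 7/72  ⇒  CG² = 1152/35*7/72² = 14/45
CG = +√(14/45) = +0.557773

+√(14/45) = +0.557773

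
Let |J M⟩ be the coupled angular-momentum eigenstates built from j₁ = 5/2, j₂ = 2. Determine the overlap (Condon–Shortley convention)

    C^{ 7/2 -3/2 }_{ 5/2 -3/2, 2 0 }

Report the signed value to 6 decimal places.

−√(2/7) ≈ -0.534522

√[8·1!4!3!/9! · 1!4!2!2!2!5!] = √(512/7)
  +(−1)^0/∏(0,1,4,2,0,1)! = 1/48  (running 1/48)
  +(−1)^1/∏(1,0,3,1,1,2)! = -1/12  (running -1/16)
⟨..|..⟩ = √(512/7)·(-1/16) = -0.534522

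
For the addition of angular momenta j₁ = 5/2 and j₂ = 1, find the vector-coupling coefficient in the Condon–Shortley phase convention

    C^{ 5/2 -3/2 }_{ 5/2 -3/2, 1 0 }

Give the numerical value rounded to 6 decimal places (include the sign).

−√(9/35) = -0.507093

√[6·1!4!1!/7! · 1!4!1!1!1!4!] = √(576/35)
  +(−1)^0/∏(0,1,4,1,0,0)! = 1/24  (running 1/24)
  +(−1)^1/∏(1,0,3,0,1,1)! = -1/6  (running -1/8)
⟨..|..⟩ = √(576/35)·(-1/8) = -0.507093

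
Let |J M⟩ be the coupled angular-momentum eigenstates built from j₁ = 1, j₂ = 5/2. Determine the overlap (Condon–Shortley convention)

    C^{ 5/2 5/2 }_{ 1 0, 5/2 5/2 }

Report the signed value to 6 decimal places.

−√(5/7) ≈ -0.845154

j₁+j₂−J=1  J+j₁−j₂=1  J−j₁+j₂=4  j₁+j₂+J+1=7
(j₁±m₁, j₂±m₂, J±M) = (1,1,5,0,5,0)
P² = 2880/7
sum k=1..1:
  [1] −1/24 = -1/24
S = -1/24
C² = P²·S² = 5/7 ; C = -0.845154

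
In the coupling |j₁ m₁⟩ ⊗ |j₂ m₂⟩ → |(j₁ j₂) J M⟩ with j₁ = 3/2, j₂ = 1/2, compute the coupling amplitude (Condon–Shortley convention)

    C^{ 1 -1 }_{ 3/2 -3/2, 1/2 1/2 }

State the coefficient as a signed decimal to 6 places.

-0.866025  (= −√(3/4))

√[3·1!2!0!/4! · 0!3!1!0!0!2!] = √(3)
  +(−1)^1/∏(1,0,2,0,0,0)! = -1/2  (running -1/2)
⟨..|..⟩ = √(3)·(-1/2) = -0.866025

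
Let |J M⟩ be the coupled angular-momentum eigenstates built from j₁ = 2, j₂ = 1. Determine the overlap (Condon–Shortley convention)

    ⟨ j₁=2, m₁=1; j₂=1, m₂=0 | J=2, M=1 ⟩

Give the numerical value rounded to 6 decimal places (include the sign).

triangle: 1!×3!×1!/6! = 6/720
(j±m)!: 3!×1!×1!×1!×3!×1! = 36
prefactor² = (2J+1)×Δ×N² = 3/2
  k=0: +1/(0!×1!×1!×1!×2!×0!) = 1/2
  k=1: −1/(1!×0!×0!×0!×3!×1!) = -1/6
Σ = 1/3  ⇒  CG² = 3/2×1/3² = 1/6
CG = +√(1/6) = +0.408248

+0.408248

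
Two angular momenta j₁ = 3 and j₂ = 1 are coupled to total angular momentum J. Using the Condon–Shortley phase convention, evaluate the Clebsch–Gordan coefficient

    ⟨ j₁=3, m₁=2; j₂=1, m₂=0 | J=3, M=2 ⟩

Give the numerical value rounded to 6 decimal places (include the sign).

+0.577350

j₁+j₂−J=1  J+j₁−j₂=5  J−j₁+j₂=1  j₁+j₂+J+1=8
(j₁±m₁, j₂±m₂, J±M) = (5,1,1,1,5,1)
P² = 300
sum k=0..1:
  [0] +1/24 = 1/24
  [1] −1/120 = -1/120
S = 1/30
C² = P²·S² = 1/3 ; C = +0.577350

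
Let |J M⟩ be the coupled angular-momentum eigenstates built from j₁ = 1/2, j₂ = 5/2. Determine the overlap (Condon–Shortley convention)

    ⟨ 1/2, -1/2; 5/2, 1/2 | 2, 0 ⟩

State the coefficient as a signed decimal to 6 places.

√[5·1!0!4!/6! · 0!1!3!2!2!2!] = √(8)
  +(−1)^1/∏(1,0,0,2,0,2)! = -1/4  (running -1/4)
⟨..|..⟩ = √(8)·(-1/4) = -0.707107

-0.707107  (= −√(1/2))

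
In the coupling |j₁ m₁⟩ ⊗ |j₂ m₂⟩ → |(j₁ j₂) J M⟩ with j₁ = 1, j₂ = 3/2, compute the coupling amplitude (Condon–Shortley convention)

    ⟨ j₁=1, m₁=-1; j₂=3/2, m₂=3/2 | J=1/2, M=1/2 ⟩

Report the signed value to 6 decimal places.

+√(1/2) ≈ +0.707107

triangle: 2!*0!*1!/4! = 2/24
(j±m)!: 0!*2!*3!*0!*1!*0! = 12
prefactor² = (2J+1)*Δ*N² = 2
  k=2: +1/(2!*0!*0!*1!*0!*0!) = 1/2
Σ = 1/2  ⇒  CG² = 2*1/2² = 1/2
CG = +√(1/2) = +0.707107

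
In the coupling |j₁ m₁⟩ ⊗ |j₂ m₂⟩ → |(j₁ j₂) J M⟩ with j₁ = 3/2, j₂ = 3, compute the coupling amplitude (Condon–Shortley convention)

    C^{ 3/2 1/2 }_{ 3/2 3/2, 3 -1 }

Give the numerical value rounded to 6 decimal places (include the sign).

triangle: 3!*0!*3!/7! = 36/5040
(j±m)!: 3!*0!*2!*4!*2!*1! = 576
prefactor² = (2J+1)*Δ*N² = 576/35
  k=0: +1/(0!*3!*0!*2!*0!*1!) = 1/12
Σ = 1/12  ⇒  CG² = 576/35*1/12² = 4/35
CG = +√(4/35) = +0.338062

+0.338062  (= +√(4/35))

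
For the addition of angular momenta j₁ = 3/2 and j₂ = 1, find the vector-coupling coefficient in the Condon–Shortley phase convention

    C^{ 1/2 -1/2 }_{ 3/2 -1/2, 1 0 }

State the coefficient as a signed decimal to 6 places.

√[2·2!1!0!/4! · 1!2!1!1!0!1!] = √(1/3)
  +(−1)^1/∏(1,1,1,0,0,0)! = -1  (running -1)
⟨..|..⟩ = √(1/3)·(-1) = -0.577350

-0.577350  (= −√(1/3))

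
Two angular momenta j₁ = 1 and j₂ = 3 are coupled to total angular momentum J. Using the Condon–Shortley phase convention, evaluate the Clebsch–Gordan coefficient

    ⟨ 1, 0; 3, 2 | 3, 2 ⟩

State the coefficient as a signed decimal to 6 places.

j₁+j₂−J=1  J+j₁−j₂=1  J−j₁+j₂=5  j₁+j₂+J+1=8
(j₁±m₁, j₂±m₂, J±M) = (1,1,5,1,5,1)
P² = 300
sum k=0..1:
  [0] +1/120 = 1/120
  [1] −1/24 = -1/24
S = -1/30
C² = P²·S² = 1/3 ; C = -0.577350

−√(1/3) = -0.577350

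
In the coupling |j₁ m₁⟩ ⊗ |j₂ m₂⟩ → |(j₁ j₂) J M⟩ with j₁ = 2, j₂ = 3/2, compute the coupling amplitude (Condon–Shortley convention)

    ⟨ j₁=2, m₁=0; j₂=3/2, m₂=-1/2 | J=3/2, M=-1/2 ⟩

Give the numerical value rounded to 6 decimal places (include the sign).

√[4·2!2!1!/6! · 2!2!1!2!1!2!] = √(16/45)
  +(−1)^0/∏(0,2,2,1,0,0)! = 1/4  (running 1/4)
  +(−1)^1/∏(1,1,1,0,1,1)! = -1  (running -3/4)
⟨..|..⟩ = √(16/45)·(-3/4) = -0.447214

−√(1/5) = -0.447214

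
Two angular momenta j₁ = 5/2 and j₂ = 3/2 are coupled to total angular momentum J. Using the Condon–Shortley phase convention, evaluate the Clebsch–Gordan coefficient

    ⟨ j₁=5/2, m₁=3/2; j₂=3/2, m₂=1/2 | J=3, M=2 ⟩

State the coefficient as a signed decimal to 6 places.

j₁+j₂−J=1  J+j₁−j₂=4  J−j₁+j₂=2  j₁+j₂+J+1=8
(j₁±m₁, j₂±m₂, J±M) = (4,1,2,1,5,1)
P² = 48
sum k=0..1:
  [0] +1/12 = 1/12
  [1] −1/24 = -1/24
S = 1/24
C² = P²·S² = 1/12 ; C = +0.288675

+√(1/12) = +0.288675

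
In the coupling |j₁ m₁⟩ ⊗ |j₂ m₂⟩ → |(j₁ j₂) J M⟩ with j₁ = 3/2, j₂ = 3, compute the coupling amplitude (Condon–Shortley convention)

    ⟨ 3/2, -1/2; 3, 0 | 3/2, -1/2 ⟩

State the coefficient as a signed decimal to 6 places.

√[4·3!0!3!/7! · 1!2!3!3!1!2!] = √(144/35)
  +(−1)^2/∏(2,1,0,1,0,2)! = 1/4  (running 1/4)
⟨..|..⟩ = √(144/35)·(1/4) = +0.507093

+√(9/35) = +0.507093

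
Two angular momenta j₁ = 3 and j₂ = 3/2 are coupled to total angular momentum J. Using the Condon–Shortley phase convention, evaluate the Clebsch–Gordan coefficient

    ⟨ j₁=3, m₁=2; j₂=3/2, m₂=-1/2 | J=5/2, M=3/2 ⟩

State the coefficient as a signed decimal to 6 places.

√[6·2!4!1!/8! · 5!1!1!2!4!1!] = √(288/7)
  +(−1)^0/∏(0,2,1,1,3,0)! = 1/12  (running 1/12)
  +(−1)^1/∏(1,1,0,0,4,1)! = -1/24  (running 1/24)
⟨..|..⟩ = √(288/7)·(1/24) = +0.267261

+0.267261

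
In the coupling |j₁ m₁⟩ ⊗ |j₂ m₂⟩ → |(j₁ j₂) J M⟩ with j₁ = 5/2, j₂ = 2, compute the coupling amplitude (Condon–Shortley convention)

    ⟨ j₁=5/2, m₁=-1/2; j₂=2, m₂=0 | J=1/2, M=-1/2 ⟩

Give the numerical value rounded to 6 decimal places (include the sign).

+0.447214

triangle: 4!×1!×0!/6! = 24/720
(j±m)!: 2!×3!×2!×2!×0!×1! = 48
prefactor² = (2J+1)×Δ×N² = 16/5
  k=2: +1/(2!×2!×1!×0!×0!×0!) = 1/4
Σ = 1/4  ⇒  CG² = 16/5×1/4² = 1/5
CG = +√(1/5) = +0.447214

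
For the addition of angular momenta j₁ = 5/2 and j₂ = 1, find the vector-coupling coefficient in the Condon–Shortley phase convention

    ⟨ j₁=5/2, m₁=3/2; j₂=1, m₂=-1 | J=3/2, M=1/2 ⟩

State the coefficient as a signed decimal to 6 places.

√[4·2!3!0!/6! · 4!1!0!2!2!1!] = √(32/5)
  +(−1)^0/∏(0,2,1,0,2,0)! = 1/4  (running 1/4)
⟨..|..⟩ = √(32/5)·(1/4) = +0.632456

+0.632456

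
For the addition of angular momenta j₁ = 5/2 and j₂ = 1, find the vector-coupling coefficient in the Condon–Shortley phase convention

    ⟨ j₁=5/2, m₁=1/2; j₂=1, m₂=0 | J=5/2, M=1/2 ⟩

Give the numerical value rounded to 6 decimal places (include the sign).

+√(1/35) ≈ +0.169031

√[6·1!4!1!/7! · 3!2!1!1!3!2!] = √(144/35)
  +(−1)^0/∏(0,1,2,1,2,0)! = 1/4  (running 1/4)
  +(−1)^1/∏(1,0,1,0,3,1)! = -1/6  (running 1/12)
⟨..|..⟩ = √(144/35)·(1/12) = +0.169031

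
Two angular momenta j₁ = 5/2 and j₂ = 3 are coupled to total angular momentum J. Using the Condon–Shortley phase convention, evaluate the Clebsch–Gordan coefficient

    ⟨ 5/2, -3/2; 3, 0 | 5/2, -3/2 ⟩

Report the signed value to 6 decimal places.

+0.483046

√[6·3!2!3!/9! · 1!4!3!3!1!4!] = √(864/35)
  +(−1)^2/∏(2,1,2,1,0,2)! = 1/8  (running 1/8)
  +(−1)^3/∏(3,0,1,0,1,3)! = -1/36  (running 7/72)
⟨..|..⟩ = √(864/35)·(7/72) = +0.483046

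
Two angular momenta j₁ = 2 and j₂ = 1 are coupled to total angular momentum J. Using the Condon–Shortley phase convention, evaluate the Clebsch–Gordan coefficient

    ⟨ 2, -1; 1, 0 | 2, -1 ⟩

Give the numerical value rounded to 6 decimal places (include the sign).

-0.408248  (= −√(1/6))

√[5·1!3!1!/6! · 1!3!1!1!1!3!] = √(3/2)
  +(−1)^0/∏(0,1,3,1,0,0)! = 1/6  (running 1/6)
  +(−1)^1/∏(1,0,2,0,1,1)! = -1/2  (running -1/3)
⟨..|..⟩ = √(3/2)·(-1/3) = -0.408248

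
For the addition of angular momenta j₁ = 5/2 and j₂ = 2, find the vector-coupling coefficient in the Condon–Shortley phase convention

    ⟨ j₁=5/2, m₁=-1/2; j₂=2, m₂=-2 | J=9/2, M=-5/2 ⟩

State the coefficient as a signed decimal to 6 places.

triangle: 0!*5!*4!/10! = 2880/3628800
(j±m)!: 2!*3!*0!*4!*2!*7! = 2903040
prefactor² = (2J+1)*Δ*N² = 23040
  k=0: +1/(0!*0!*3!*0!*2!*4!) = 1/288
Σ = 1/288  ⇒  CG² = 23040*1/288² = 5/18
CG = +√(5/18) = +0.527046

+√(5/18) ≈ +0.527046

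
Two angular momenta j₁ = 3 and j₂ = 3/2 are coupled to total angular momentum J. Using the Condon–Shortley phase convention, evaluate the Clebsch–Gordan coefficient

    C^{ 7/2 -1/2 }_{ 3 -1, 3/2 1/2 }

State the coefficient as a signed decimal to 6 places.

−√(2/7) = -0.534522

√[8·1!5!2!/9! · 2!4!2!1!3!4!] = √(512/7)
  +(−1)^0/∏(0,1,4,2,1,0)! = 1/48  (running 1/48)
  +(−1)^1/∏(1,0,3,1,2,1)! = -1/12  (running -1/16)
⟨..|..⟩ = √(512/7)·(-1/16) = -0.534522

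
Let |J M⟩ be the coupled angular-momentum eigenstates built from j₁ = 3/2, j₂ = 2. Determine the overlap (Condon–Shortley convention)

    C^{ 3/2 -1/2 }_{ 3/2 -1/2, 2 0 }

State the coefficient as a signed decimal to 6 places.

j₁+j₂−J=2  J+j₁−j₂=1  J−j₁+j₂=2  j₁+j₂+J+1=6
(j₁±m₁, j₂±m₂, J±M) = (1,2,2,2,1,2)
P² = 16/45
sum k=1..2:
  [1] −1/1 = -1
  [2] +1/4 = 1/4
S = -3/4
C² = P²·S² = 1/5 ; C = -0.447214

-0.447214  (= −√(1/5))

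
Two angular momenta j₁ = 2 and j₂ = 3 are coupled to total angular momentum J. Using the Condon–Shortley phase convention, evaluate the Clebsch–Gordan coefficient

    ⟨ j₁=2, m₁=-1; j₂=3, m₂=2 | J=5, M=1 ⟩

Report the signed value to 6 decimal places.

+√(4/35) = +0.338062

√[11·0!4!6!/11! · 1!3!5!1!6!4!] = √(414720/7)
  +(−1)^0/∏(0,0,3,5,1,1)! = 1/720  (running 1/720)
⟨..|..⟩ = √(414720/7)·(1/720) = +0.338062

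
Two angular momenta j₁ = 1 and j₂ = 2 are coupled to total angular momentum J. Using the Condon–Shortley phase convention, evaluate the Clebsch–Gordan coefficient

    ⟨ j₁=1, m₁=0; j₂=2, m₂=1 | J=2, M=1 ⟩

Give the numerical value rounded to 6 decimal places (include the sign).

−√(1/6) = -0.408248

triangle: 1!*1!*3!/6! = 6/720
(j±m)!: 1!*1!*3!*1!*3!*1! = 36
prefactor² = (2J+1)*Δ*N² = 3/2
  k=0: +1/(0!*1!*1!*3!*0!*0!) = 1/6
  k=1: −1/(1!*0!*0!*2!*1!*1!) = -1/2
Σ = -1/3  ⇒  CG² = 3/2*(-1/3)² = 1/6
CG = −√(1/6) = -0.408248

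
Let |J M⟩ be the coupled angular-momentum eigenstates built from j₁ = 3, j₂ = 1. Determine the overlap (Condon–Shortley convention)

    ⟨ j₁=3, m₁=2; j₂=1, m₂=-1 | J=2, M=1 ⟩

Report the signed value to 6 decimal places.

√[5·2!4!0!/7! · 5!1!0!2!3!1!] = √(480/7)
  +(−1)^0/∏(0,2,1,0,3,0)! = 1/12  (running 1/12)
⟨..|..⟩ = √(480/7)·(1/12) = +0.690066

+√(10/21) ≈ +0.690066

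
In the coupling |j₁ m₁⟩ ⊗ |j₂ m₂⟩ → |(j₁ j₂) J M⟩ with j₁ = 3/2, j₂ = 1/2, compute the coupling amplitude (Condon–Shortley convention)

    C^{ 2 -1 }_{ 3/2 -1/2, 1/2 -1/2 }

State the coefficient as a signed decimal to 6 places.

+0.866025

j₁+j₂−J=0  J+j₁−j₂=3  J−j₁+j₂=1  j₁+j₂+J+1=5
(j₁±m₁, j₂±m₂, J±M) = (1,2,0,1,1,3)
P² = 3
sum k=0..0:
  [0] +1/2 = 1/2
S = 1/2
C² = P²·S² = 3/4 ; C = +0.866025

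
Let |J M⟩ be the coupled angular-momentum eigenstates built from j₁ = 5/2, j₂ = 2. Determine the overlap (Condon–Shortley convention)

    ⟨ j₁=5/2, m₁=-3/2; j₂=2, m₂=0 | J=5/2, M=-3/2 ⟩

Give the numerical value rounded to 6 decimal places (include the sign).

−√(1/70) ≈ -0.119523

j₁+j₂−J=2  J+j₁−j₂=3  J−j₁+j₂=2  j₁+j₂+J+1=8
(j₁±m₁, j₂±m₂, J±M) = (1,4,2,2,1,4)
P² = 288/35
sum k=1..2:
  [1] −1/6 = -1/6
  [2] +1/8 = 1/8
S = -1/24
C² = P²·S² = 1/70 ; C = -0.119523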